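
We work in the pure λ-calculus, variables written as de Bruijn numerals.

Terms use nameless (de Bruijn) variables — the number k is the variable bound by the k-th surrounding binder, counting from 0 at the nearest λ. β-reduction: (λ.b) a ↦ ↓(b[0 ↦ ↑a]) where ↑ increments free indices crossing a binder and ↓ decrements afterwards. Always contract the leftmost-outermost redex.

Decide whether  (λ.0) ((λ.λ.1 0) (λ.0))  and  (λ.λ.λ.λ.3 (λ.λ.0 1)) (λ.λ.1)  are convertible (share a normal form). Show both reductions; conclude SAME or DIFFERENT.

Answer: DIFFERENT — A ⇓ λ.0, B ⇓ λ.λ.λ.λ.λ.λ.0 1

Reduction:
Term A:
  start: (λ.0) ((λ.λ.1 0) (λ.0))
  →1  (λ.λ.1 0) (λ.0)
  →2  λ.(λ.0) 0
  →3  λ.0

Term B:
  start: (λ.λ.λ.λ.3 (λ.λ.0 1)) (λ.λ.1)
  →1  λ.λ.λ.(λ.λ.1) (λ.λ.0 1)
  →2  λ.λ.λ.λ.λ.λ.0 1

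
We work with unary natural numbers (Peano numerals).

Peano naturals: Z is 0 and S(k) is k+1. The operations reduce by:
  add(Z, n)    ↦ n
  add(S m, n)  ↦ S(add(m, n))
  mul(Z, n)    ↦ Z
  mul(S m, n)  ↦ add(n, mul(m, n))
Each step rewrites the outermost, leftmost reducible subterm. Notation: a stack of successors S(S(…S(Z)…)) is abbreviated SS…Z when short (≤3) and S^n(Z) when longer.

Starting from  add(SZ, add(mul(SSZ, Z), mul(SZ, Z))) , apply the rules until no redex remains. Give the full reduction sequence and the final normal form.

  start: add(SZ, add(mul(SSZ, Z), mul(SZ, Z)))
  [1] S(add(Z, add(mul(SSZ, Z), mul(SZ, Z))))
  [2] S(add(mul(SSZ, Z), mul(SZ, Z)))
  [3] S(add(add(Z, mul(SZ, Z)), mul(SZ, Z)))
  [4] S(add(mul(SZ, Z), mul(SZ, Z)))
  [5] S(add(add(Z, mul(Z, Z)), mul(SZ, Z)))
  [6] S(add(mul(Z, Z), mul(SZ, Z)))
  [7] S(add(Z, mul(SZ, Z)))
  [8] S(mul(SZ, Z))
  [9] S(add(Z, mul(Z, Z)))
  [10] S(mul(Z, Z))
  [11] SZ

Answer: normal form = SZ  (in 11 steps)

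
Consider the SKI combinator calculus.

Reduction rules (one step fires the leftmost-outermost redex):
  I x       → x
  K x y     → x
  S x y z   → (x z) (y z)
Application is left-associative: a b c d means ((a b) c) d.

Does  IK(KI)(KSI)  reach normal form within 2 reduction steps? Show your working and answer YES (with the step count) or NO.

Answer: YES — reaches normal form KI in 2 ≤ 2 steps

Reduction:
  start: IK(KI)(KSI)
  →1  K(KI)(KSI)
  →2  KI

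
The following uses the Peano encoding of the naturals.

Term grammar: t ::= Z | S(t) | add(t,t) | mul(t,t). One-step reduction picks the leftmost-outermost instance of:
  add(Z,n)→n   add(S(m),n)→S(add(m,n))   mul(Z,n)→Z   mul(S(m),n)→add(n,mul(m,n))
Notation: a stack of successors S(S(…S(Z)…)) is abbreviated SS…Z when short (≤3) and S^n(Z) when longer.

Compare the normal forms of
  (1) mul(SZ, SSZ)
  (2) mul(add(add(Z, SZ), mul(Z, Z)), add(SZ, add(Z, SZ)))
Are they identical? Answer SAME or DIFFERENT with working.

Answer: SAME — A ⇓ SSZ, B ⇓ SSZ

Working:
Term A:
  start: mul(SZ, SSZ)
  step 1: add(SSZ, mul(Z, SSZ))
  step 2: S(add(SZ, mul(Z, SSZ)))
  step 3: S(S(add(Z, mul(Z, SSZ))))
  step 4: S(S(mul(Z, SSZ)))
  step 5: SSZ

Term B:
  start: mul(add(add(Z, SZ), mul(Z, Z)), add(SZ, add(Z, SZ)))
  step 1: mul(add(SZ, mul(Z, Z)), add(SZ, add(Z, SZ)))
  step 2: mul(S(add(Z, mul(Z, Z))), add(SZ, add(Z, SZ)))
  step 3: add(add(SZ, add(Z, SZ)), mul(add(Z, mul(Z, Z)), add(SZ, add(Z, SZ))))
  step 4: add(S(add(Z, add(Z, SZ))), mul(add(Z, mul(Z, Z)), add(SZ, add(Z, SZ))))
  step 5: S(add(add(Z, add(Z, SZ)), mul(add(Z, mul(Z, Z)), add(SZ, add(Z, SZ)))))
  step 6: S(add(add(Z, SZ), mul(add(Z, mul(Z, Z)), add(SZ, add(Z, SZ)))))
  step 7: S(add(SZ, mul(add(Z, mul(Z, Z)), add(SZ, add(Z, SZ)))))
  step 8: S(S(add(Z, mul(add(Z, mul(Z, Z)), add(SZ, add(Z, SZ))))))
  step 9: S(S(mul(add(Z, mul(Z, Z)), add(SZ, add(Z, SZ)))))
  step 10: S(S(mul(mul(Z, Z), add(SZ, add(Z, SZ)))))
  step 11: S(S(mul(Z, add(SZ, add(Z, SZ)))))
  step 12: SSZ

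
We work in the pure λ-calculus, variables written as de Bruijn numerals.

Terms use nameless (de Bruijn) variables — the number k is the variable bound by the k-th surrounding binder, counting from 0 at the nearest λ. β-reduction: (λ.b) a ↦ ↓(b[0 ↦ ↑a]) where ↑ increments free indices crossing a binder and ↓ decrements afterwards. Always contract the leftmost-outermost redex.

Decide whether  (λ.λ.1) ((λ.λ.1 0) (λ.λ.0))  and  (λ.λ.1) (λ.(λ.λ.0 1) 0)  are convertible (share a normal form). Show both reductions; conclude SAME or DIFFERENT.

Answer: DIFFERENT — A ⇓ λ.λ.λ.0, B ⇓ λ.λ.λ.0 1

Reduction:
Term A:
  start: (λ.λ.1) ((λ.λ.1 0) (λ.λ.0))
  →1  λ.(λ.λ.1 0) (λ.λ.0)
  →2  λ.λ.(λ.λ.0) 0
  →3  λ.λ.λ.0

Term B:
  start: (λ.λ.1) (λ.(λ.λ.0 1) 0)
  →1  λ.λ.(λ.λ.0 1) 0
  →2  λ.λ.λ.0 1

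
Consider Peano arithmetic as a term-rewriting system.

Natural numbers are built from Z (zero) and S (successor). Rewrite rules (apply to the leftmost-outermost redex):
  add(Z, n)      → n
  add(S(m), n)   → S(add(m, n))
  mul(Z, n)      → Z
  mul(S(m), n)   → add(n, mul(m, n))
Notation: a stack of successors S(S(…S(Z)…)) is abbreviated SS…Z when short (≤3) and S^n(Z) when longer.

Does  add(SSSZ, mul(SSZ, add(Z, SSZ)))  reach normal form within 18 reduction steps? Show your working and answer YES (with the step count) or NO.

  start: add(SSSZ, mul(SSZ, add(Z, SSZ)))
  →1  S(add(SSZ, mul(SSZ, add(Z, SSZ))))
  →2  S(S(add(SZ, mul(SSZ, add(Z, SSZ)))))
  →3  S(S(S(add(Z, mul(SSZ, add(Z, SSZ))))))
  →4  S(S(S(mul(SSZ, add(Z, SSZ)))))
  →5  S(S(S(add(add(Z, SSZ), mul(SZ, add(Z, SSZ))))))
  →6  S(S(S(add(SSZ, mul(SZ, add(Z, SSZ))))))
  →7  S(S(S(S(add(SZ, mul(SZ, add(Z, SSZ)))))))
  →8  S(S(S(S(S(add(Z, mul(SZ, add(Z, SSZ))))))))
  →9  S(S(S(S(S(mul(SZ, add(Z, SSZ)))))))
  →10  S(S(S(S(S(add(add(Z, SSZ), mul(Z, add(Z, SSZ))))))))
  →11  S(S(S(S(S(add(SSZ, mul(Z, add(Z, SSZ))))))))
  →12  S(S(S(S(S(S(add(SZ, mul(Z, add(Z, SSZ)))))))))
  →13  S(S(S(S(S(S(S(add(Z, mul(Z, add(Z, SSZ))))))))))
  →14  S(S(S(S(S(S(S(mul(Z, add(Z, SSZ)))))))))
  →15  S^7(Z)

Answer: YES — reaches normal form S^7(Z) in 15 ≤ 18 steps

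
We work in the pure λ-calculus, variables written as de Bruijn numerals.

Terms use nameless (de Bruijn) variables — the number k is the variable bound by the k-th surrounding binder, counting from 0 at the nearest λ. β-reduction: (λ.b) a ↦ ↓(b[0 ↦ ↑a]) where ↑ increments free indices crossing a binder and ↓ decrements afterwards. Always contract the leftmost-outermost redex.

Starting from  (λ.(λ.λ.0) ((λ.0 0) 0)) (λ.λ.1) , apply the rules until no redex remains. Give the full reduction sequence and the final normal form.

  start: (λ.(λ.λ.0) ((λ.0 0) 0)) (λ.λ.1)
  step 1: (λ.λ.0) ((λ.0 0) (λ.λ.1))
  step 2: λ.0

Answer: normal form = λ.0  (in 2 steps)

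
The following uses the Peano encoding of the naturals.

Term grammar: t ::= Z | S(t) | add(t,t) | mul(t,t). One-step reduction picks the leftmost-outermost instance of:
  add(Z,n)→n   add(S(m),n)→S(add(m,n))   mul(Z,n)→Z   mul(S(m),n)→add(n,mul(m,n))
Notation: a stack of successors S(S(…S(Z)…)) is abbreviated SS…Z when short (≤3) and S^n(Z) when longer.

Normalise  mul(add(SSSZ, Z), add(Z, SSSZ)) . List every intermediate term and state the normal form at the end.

  start: mul(add(SSSZ, Z), add(Z, SSSZ))
  [1] mul(S(add(SSZ, Z)), add(Z, SSSZ))
  [2] add(add(Z, SSSZ), mul(add(SSZ, Z), add(Z, SSSZ)))
  [3] add(SSSZ, mul(add(SSZ, Z), add(Z, SSSZ)))
  [4] S(add(SSZ, mul(add(SSZ, Z), add(Z, SSSZ))))
  [5] S(S(add(SZ, mul(add(SSZ, Z), add(Z, SSSZ)))))
  [6] S(S(S(add(Z, mul(add(SSZ, Z), add(Z, SSSZ))))))
  [7] S(S(S(mul(add(SSZ, Z), add(Z, SSSZ)))))
  [8] S(S(S(mul(S(add(SZ, Z)), add(Z, SSSZ)))))
  [9] S(S(S(add(add(Z, SSSZ), mul(add(SZ, Z), add(Z, SSSZ))))))
  [10] S(S(S(add(SSSZ, mul(add(SZ, Z), add(Z, SSSZ))))))
  [11] S(S(S(S(add(SSZ, mul(add(SZ, Z), add(Z, SSSZ)))))))
  [12] S(S(S(S(S(add(SZ, mul(add(SZ, Z), add(Z, SSSZ))))))))
  [13] S(S(S(S(S(S(add(Z, mul(add(SZ, Z), add(Z, SSSZ)))))))))
  [14] S(S(S(S(S(S(mul(add(SZ, Z), add(Z, SSSZ))))))))
  [15] S(S(S(S(S(S(mul(S(add(Z, Z)), add(Z, SSSZ))))))))
  [16] S(S(S(S(S(S(add(add(Z, SSSZ), mul(add(Z, Z), add(Z, SSSZ)))))))))
  [17] S(S(S(S(S(S(add(SSSZ, mul(add(Z, Z), add(Z, SSSZ)))))))))
  [18] S(S(S(S(S(S(S(add(SSZ, mul(add(Z, Z), add(Z, SSSZ))))))))))
  [19] S(S(S(S(S(S(S(S(add(SZ, mul(add(Z, Z), add(Z, SSSZ)))))))))))
  [20] S(S(S(S(S(S(S(S(S(add(Z, mul(add(Z, Z), add(Z, SSSZ))))))))))))
  [21] S(S(S(S(S(S(S(S(S(mul(add(Z, Z), add(Z, SSSZ)))))))))))
  [22] S(S(S(S(S(S(S(S(S(mul(Z, add(Z, SSSZ)))))))))))
  [23] S^9(Z)

Answer: normal form = S^9(Z)  (in 23 steps)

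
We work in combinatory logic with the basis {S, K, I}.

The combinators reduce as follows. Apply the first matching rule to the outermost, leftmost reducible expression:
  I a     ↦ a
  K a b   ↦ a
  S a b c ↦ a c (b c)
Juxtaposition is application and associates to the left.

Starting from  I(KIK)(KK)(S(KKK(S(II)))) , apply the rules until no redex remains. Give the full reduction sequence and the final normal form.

  start: I(KIK)(KK)(S(KKK(S(II))))
  step 1: KIK(KK)(S(KKK(S(II))))
  step 2: I(KK)(S(KKK(S(II))))
  step 3: KK(S(KKK(S(II))))
  step 4: K

Answer: normal form = K  (in 4 steps)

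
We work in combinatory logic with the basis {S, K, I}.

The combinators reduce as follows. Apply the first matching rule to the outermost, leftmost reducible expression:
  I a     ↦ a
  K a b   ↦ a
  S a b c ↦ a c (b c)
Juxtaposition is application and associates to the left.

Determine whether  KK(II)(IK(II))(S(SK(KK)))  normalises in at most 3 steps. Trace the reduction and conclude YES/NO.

Answer: NO — after 3 steps the term is K(II), not yet normal

Derivation:
  start: KK(II)(IK(II))(S(SK(KK)))
  [1] K(IK(II))(S(SK(KK)))
  [2] IK(II)
  [3] K(II)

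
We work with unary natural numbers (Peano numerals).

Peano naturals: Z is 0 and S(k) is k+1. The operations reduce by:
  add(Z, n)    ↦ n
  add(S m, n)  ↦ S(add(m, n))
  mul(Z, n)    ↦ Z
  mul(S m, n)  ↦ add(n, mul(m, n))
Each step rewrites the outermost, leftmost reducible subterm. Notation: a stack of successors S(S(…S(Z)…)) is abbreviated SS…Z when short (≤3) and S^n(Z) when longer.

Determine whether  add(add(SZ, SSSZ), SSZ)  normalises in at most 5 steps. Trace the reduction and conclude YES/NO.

Answer: NO — after 5 steps the term is S(S(S(add(SZ, SSZ)))), not yet normal

Derivation:
  start: add(add(SZ, SSSZ), SSZ)
  →1  add(S(add(Z, SSSZ)), SSZ)
  →2  S(add(add(Z, SSSZ), SSZ))
  →3  S(add(SSSZ, SSZ))
  →4  S(S(add(SSZ, SSZ)))
  →5  S(S(S(add(SZ, SSZ))))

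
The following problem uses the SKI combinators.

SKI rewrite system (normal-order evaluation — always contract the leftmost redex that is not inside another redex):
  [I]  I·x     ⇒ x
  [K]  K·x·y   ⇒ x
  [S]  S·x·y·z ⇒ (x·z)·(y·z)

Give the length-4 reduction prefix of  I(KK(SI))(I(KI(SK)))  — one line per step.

Answer: after 4 steps: KI

Working:
  start: I(KK(SI))(I(KI(SK)))
  step 1: KK(SI)(I(KI(SK)))
  step 2: K(I(KI(SK)))
  step 3: K(KI(SK))
  step 4: KI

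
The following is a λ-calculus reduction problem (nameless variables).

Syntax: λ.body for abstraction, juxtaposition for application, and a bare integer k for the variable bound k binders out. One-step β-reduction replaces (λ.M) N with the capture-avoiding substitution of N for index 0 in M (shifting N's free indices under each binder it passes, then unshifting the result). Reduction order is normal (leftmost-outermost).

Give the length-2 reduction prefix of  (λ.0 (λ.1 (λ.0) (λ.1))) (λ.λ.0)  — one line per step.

Answer: after 2 steps: λ.0

Derivation:
  start: (λ.0 (λ.1 (λ.0) (λ.1))) (λ.λ.0)
  step 1: (λ.λ.0) (λ.(λ.λ.0) (λ.0) (λ.1))
  step 2: λ.0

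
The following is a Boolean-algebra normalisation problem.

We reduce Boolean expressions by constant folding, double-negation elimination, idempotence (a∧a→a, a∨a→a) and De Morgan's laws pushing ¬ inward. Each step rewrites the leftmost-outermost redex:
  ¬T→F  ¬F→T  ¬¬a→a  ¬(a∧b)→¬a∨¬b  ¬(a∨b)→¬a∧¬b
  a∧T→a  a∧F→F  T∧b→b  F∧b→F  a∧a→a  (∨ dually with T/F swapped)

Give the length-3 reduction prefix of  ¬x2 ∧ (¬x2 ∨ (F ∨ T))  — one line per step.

  start: ¬x2 ∧ (¬x2 ∨ (F ∨ T))
  →1  ¬x2 ∧ (¬x2 ∨ T)
  →2  ¬x2 ∧ T
  →3  ¬x2

Answer: after 3 steps: ¬x2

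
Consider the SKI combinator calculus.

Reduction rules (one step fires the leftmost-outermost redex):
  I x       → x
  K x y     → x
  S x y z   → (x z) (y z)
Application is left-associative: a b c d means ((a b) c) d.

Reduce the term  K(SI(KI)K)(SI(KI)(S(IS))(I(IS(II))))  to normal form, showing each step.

  start: K(SI(KI)K)(SI(KI)(S(IS))(I(IS(II))))
  [1] SI(KI)K
  [2] IK(KIK)
  [3] K(KIK)
  [4] KI

Answer: normal form = KI  (in 4 steps)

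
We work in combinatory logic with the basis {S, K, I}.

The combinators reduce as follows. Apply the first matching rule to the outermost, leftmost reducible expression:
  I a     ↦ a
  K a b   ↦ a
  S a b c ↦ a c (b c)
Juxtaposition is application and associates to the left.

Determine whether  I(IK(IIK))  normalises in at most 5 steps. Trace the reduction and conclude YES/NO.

  start: I(IK(IIK))
  step 1: IK(IIK)
  step 2: K(IIK)
  step 3: K(IK)
  step 4: KK

Answer: YES — reaches normal form KK in 4 ≤ 5 steps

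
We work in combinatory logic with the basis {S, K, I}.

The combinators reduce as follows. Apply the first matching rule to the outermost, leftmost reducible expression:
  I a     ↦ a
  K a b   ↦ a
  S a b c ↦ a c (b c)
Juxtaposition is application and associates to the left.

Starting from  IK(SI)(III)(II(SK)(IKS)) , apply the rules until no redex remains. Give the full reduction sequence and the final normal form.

  start: IK(SI)(III)(II(SK)(IKS))
  step 1: K(SI)(III)(II(SK)(IKS))
  step 2: SI(II(SK)(IKS))
  step 3: SI(I(SK)(IKS))
  step 4: SI(SK(IKS))
  step 5: SI(SK(KS))

Answer: normal form = SI(SK(KS))  (in 5 steps)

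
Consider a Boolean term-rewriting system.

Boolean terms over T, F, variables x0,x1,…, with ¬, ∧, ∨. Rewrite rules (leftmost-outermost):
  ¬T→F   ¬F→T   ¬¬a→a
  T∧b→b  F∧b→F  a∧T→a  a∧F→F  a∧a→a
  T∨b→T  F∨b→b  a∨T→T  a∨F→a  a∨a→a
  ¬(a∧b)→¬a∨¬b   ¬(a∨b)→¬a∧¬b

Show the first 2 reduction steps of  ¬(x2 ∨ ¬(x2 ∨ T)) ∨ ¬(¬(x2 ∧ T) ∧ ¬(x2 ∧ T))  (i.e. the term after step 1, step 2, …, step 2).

Answer: after 2 steps: (¬x2 ∧ (x2 ∨ T)) ∨ ¬(¬(x2 ∧ T) ∧ ¬(x2 ∧ T))

Reduction:
  start: ¬(x2 ∨ ¬(x2 ∨ T)) ∨ ¬(¬(x2 ∧ T) ∧ ¬(x2 ∧ T))
  [1] (¬x2 ∧ ¬¬(x2 ∨ T)) ∨ ¬(¬(x2 ∧ T) ∧ ¬(x2 ∧ T))
  [2] (¬x2 ∧ (x2 ∨ T)) ∨ ¬(¬(x2 ∧ T) ∧ ¬(x2 ∧ T))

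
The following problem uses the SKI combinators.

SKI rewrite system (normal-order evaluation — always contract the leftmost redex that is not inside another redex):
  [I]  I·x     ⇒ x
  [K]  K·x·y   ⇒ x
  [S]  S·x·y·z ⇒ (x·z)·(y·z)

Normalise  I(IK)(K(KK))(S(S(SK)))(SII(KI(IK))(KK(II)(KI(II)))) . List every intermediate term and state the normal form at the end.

  start: I(IK)(K(KK))(S(S(SK)))(SII(KI(IK))(KK(II)(KI(II))))
  step 1: IK(K(KK))(S(S(SK)))(SII(KI(IK))(KK(II)(KI(II))))
  step 2: K(K(KK))(S(S(SK)))(SII(KI(IK))(KK(II)(KI(II))))
  step 3: K(KK)(SII(KI(IK))(KK(II)(KI(II))))
  step 4: KK

Answer: normal form = KK  (in 4 steps)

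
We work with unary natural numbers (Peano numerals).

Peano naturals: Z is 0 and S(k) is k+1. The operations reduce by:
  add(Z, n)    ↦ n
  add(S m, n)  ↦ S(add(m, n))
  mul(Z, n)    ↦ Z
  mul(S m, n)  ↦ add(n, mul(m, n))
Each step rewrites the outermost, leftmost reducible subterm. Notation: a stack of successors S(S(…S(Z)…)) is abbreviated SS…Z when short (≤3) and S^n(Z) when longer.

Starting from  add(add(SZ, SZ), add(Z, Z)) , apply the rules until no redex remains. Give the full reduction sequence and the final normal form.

  start: add(add(SZ, SZ), add(Z, Z))
  step 1: add(S(add(Z, SZ)), add(Z, Z))
  step 2: S(add(add(Z, SZ), add(Z, Z)))
  step 3: S(add(SZ, add(Z, Z)))
  step 4: S(S(add(Z, add(Z, Z))))
  step 5: S(S(add(Z, Z)))
  step 6: SSZ

Answer: normal form = SSZ  (in 6 steps)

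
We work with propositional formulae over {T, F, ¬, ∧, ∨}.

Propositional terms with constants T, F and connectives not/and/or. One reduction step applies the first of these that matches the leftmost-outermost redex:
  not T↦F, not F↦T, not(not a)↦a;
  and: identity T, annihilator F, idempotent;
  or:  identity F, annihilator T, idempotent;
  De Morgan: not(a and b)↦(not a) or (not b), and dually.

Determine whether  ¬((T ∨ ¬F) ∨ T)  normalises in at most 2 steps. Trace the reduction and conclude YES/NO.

Answer: NO — after 2 steps the term is (¬T ∧ ¬¬F) ∧ ¬T, not yet normal

Derivation:
  start: ¬((T ∨ ¬F) ∨ T)
  →1  ¬(T ∨ ¬F) ∧ ¬T
  →2  (¬T ∧ ¬¬F) ∧ ¬T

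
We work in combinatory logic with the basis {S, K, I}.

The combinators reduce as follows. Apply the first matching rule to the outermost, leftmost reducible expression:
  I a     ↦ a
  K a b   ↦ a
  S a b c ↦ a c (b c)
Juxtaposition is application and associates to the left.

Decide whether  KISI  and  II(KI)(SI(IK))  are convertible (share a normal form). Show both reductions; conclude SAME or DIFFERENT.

Term A:
  start: KISI
  step 1: II
  step 2: I

Term B:
  start: II(KI)(SI(IK))
  step 1: I(KI)(SI(IK))
  step 2: KI(SI(IK))
  step 3: I

Answer: SAME — A ⇓ I, B ⇓ I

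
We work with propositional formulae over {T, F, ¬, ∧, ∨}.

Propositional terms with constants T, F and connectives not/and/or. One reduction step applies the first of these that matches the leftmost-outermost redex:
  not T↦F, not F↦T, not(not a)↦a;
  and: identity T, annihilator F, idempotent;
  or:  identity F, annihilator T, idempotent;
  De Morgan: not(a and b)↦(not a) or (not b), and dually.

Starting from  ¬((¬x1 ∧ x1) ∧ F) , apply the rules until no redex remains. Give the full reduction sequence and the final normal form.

Answer: normal form = T  (in 5 steps)

Derivation:
  start: ¬((¬x1 ∧ x1) ∧ F)
  [1] ¬(¬x1 ∧ x1) ∨ ¬F
  [2] (¬¬x1 ∨ ¬x1) ∨ ¬F
  [3] (x1 ∨ ¬x1) ∨ ¬F
  [4] (x1 ∨ ¬x1) ∨ T
  [5] T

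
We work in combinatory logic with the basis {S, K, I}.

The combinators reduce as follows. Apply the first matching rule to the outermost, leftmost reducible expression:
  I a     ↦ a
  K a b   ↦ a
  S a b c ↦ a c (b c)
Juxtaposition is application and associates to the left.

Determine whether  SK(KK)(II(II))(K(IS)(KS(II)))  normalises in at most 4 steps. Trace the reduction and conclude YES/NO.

  start: SK(KK)(II(II))(K(IS)(KS(II)))
  [1] K(II(II))(KK(II(II)))(K(IS)(KS(II)))
  [2] II(II)(K(IS)(KS(II)))
  [3] I(II)(K(IS)(KS(II)))
  [4] II(K(IS)(KS(II)))

Answer: NO — after 4 steps the term is II(K(IS)(KS(II))), not yet normal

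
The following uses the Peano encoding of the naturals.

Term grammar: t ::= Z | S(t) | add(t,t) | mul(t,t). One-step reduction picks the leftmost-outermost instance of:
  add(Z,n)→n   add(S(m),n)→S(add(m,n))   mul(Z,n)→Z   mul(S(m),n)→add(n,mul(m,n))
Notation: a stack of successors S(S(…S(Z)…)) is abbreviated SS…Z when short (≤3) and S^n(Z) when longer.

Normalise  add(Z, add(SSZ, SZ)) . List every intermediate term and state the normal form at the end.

  start: add(Z, add(SSZ, SZ))
  step 1: add(SSZ, SZ)
  step 2: S(add(SZ, SZ))
  step 3: S(S(add(Z, SZ)))
  step 4: SSSZ

Answer: normal form = SSSZ  (in 4 steps)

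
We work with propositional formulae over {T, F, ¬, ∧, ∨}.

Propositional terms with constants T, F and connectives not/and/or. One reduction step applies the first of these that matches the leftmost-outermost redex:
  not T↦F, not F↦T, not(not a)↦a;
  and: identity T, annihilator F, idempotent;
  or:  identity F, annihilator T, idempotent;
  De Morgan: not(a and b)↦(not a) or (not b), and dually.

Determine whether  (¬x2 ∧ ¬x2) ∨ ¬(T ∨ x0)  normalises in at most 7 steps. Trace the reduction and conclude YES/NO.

Answer: YES — reaches normal form ¬x2 in 5 ≤ 7 steps

Reduction:
  start: (¬x2 ∧ ¬x2) ∨ ¬(T ∨ x0)
  →1  ¬x2 ∨ ¬(T ∨ x0)
  →2  ¬x2 ∨ (¬T ∧ ¬x0)
  →3  ¬x2 ∨ (F ∧ ¬x0)
  →4  ¬x2 ∨ F
  →5  ¬x2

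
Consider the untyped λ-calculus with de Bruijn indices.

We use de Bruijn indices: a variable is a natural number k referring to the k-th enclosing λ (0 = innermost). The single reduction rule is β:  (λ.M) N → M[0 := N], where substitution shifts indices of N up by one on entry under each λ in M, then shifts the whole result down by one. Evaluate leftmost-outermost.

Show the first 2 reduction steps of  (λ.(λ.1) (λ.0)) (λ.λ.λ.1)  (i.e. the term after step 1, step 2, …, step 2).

  start: (λ.(λ.1) (λ.0)) (λ.λ.λ.1)
  →1  (λ.λ.λ.λ.1) (λ.0)
  →2  λ.λ.λ.1

Answer: after 2 steps: λ.λ.λ.1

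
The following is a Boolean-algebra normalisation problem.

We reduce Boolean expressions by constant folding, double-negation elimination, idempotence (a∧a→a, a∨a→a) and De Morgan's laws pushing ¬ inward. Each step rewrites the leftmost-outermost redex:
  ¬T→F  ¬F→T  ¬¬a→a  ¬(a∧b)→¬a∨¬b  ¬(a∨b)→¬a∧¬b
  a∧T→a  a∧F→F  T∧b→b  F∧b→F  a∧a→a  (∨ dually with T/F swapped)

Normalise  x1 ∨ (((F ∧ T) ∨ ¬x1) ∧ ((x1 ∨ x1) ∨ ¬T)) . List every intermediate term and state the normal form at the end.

Answer: normal form = x1 ∨ (¬x1 ∧ x1)  (in 5 steps)

Working:
  start: x1 ∨ (((F ∧ T) ∨ ¬x1) ∧ ((x1 ∨ x1) ∨ ¬T))
  step 1: x1 ∨ ((F ∨ ¬x1) ∧ ((x1 ∨ x1) ∨ ¬T))
  step 2: x1 ∨ (¬x1 ∧ ((x1 ∨ x1) ∨ ¬T))
  step 3: x1 ∨ (¬x1 ∧ (x1 ∨ ¬T))
  step 4: x1 ∨ (¬x1 ∧ (x1 ∨ F))
  step 5: x1 ∨ (¬x1 ∧ x1)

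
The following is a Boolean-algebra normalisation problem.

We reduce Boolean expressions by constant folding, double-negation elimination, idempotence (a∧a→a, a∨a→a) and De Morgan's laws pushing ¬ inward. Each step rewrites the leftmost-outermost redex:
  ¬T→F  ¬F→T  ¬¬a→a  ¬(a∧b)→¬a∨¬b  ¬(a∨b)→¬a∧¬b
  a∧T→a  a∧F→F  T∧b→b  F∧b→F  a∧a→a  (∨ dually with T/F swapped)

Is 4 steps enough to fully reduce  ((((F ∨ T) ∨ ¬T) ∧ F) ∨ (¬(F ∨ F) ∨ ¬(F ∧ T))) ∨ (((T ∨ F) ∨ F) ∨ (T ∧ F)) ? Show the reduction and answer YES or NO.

  start: ((((F ∨ T) ∨ ¬T) ∧ F) ∨ (¬(F ∨ F) ∨ ¬(F ∧ T))) ∨ (((T ∨ F) ∨ F) ∨ (T ∧ F))
  [1] (F ∨ (¬(F ∨ F) ∨ ¬(F ∧ T))) ∨ (((T ∨ F) ∨ F) ∨ (T ∧ F))
  [2] (¬(F ∨ F) ∨ ¬(F ∧ T)) ∨ (((T ∨ F) ∨ F) ∨ (T ∧ F))
  [3] ((¬F ∧ ¬F) ∨ ¬(F ∧ T)) ∨ (((T ∨ F) ∨ F) ∨ (T ∧ F))
  [4] (¬F ∨ ¬(F ∧ T)) ∨ (((T ∨ F) ∨ F) ∨ (T ∧ F))

Answer: NO — after 4 steps the term is (¬F ∨ ¬(F ∧ T)) ∨ (((T ∨ F) ∨ F) ∨ (T ∧ F)), not yet normal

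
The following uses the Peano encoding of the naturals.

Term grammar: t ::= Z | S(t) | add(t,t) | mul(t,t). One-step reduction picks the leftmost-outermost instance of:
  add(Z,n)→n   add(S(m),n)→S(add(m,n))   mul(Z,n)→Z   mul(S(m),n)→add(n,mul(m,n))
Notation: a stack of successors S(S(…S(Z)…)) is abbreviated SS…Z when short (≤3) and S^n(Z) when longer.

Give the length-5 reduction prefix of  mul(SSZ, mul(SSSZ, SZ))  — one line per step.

Answer: after 5 steps: S(add(mul(SSZ, SZ), mul(SZ, mul(SSSZ, SZ))))

Reduction:
  start: mul(SSZ, mul(SSSZ, SZ))
  [1] add(mul(SSSZ, SZ), mul(SZ, mul(SSSZ, SZ)))
  [2] add(add(SZ, mul(SSZ, SZ)), mul(SZ, mul(SSSZ, SZ)))
  [3] add(S(add(Z, mul(SSZ, SZ))), mul(SZ, mul(SSSZ, SZ)))
  [4] S(add(add(Z, mul(SSZ, SZ)), mul(SZ, mul(SSSZ, SZ))))
  [5] S(add(mul(SSZ, SZ), mul(SZ, mul(SSSZ, SZ))))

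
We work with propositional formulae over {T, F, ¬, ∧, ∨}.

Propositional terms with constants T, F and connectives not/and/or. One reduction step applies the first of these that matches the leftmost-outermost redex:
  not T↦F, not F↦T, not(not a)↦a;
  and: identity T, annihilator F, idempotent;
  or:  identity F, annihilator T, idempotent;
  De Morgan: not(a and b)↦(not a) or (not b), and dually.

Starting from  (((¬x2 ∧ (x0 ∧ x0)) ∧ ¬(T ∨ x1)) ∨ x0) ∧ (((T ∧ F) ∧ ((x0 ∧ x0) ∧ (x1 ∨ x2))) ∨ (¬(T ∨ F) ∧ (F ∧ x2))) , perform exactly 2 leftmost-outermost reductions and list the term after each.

  start: (((¬x2 ∧ (x0 ∧ x0)) ∧ ¬(T ∨ x1)) ∨ x0) ∧ (((T ∧ F) ∧ ((x0 ∧ x0) ∧ (x1 ∨ x2))) ∨ (¬(T ∨ F) ∧ (F ∧ x2)))
  step 1: (((¬x2 ∧ x0) ∧ ¬(T ∨ x1)) ∨ x0) ∧ (((T ∧ F) ∧ ((x0 ∧ x0) ∧ (x1 ∨ x2))) ∨ (¬(T ∨ F) ∧ (F ∧ x2)))
  step 2: (((¬x2 ∧ x0) ∧ (¬T ∧ ¬x1)) ∨ x0) ∧ (((T ∧ F) ∧ ((x0 ∧ x0) ∧ (x1 ∨ x2))) ∨ (¬(T ∨ F) ∧ (F ∧ x2)))

Answer: after 2 steps: (((¬x2 ∧ x0) ∧ (¬T ∧ ¬x1)) ∨ x0) ∧ (((T ∧ F) ∧ ((x0 ∧ x0) ∧ (x1 ∨ x2))) ∨ (¬(T ∨ F) ∧ (F ∧ x2)))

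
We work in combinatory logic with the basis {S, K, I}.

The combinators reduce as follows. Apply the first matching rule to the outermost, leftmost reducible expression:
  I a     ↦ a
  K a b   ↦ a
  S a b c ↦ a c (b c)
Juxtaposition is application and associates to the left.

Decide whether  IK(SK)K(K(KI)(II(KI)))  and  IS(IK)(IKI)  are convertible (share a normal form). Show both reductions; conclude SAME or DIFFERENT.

Term A:
  start: IK(SK)K(K(KI)(II(KI)))
  step 1: K(SK)K(K(KI)(II(KI)))
  step 2: SK(K(KI)(II(KI)))
  step 3: SK(KI)

Term B:
  start: IS(IK)(IKI)
  step 1: S(IK)(IKI)
  step 2: SK(IKI)
  step 3: SK(KI)

Answer: SAME — A ⇓ SK(KI), B ⇓ SK(KI)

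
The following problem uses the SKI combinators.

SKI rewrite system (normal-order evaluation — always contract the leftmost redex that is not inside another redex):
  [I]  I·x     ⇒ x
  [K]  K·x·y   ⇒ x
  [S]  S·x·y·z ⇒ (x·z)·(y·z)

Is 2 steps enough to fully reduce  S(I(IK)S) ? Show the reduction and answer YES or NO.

  start: S(I(IK)S)
  step 1: S(IKS)
  step 2: S(KS)

Answer: YES — reaches normal form S(KS) in 2 ≤ 2 steps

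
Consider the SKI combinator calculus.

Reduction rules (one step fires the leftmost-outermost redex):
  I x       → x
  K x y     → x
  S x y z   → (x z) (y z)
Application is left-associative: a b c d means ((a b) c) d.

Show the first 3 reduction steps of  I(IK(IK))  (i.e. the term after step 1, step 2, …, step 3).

Answer: after 3 steps: KK

Working:
  start: I(IK(IK))
  [1] IK(IK)
  [2] K(IK)
  [3] KK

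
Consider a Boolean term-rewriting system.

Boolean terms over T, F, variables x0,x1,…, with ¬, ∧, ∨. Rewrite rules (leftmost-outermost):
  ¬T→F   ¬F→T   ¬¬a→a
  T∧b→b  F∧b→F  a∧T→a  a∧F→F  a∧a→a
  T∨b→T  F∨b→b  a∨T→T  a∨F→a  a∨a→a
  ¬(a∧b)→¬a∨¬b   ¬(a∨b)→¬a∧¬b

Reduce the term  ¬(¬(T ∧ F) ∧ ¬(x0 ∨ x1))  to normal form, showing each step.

Answer: normal form = x0 ∨ x1  (in 5 steps)

Working:
  start: ¬(¬(T ∧ F) ∧ ¬(x0 ∨ x1))
  →1  ¬¬(T ∧ F) ∨ ¬¬(x0 ∨ x1)
  →2  (T ∧ F) ∨ ¬¬(x0 ∨ x1)
  →3  F ∨ ¬¬(x0 ∨ x1)
  →4  ¬¬(x0 ∨ x1)
  →5  x0 ∨ x1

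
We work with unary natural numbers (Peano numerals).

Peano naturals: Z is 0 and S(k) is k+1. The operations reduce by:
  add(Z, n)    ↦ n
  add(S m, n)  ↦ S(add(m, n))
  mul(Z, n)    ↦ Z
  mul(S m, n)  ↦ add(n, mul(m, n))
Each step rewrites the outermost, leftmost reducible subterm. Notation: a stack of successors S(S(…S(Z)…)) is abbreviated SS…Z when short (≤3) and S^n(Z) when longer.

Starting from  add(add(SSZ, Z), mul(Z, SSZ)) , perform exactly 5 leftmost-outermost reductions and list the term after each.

Answer: after 5 steps: S(S(add(Z, mul(Z, SSZ))))

Derivation:
  start: add(add(SSZ, Z), mul(Z, SSZ))
  step 1: add(S(add(SZ, Z)), mul(Z, SSZ))
  step 2: S(add(add(SZ, Z), mul(Z, SSZ)))
  step 3: S(add(S(add(Z, Z)), mul(Z, SSZ)))
  step 4: S(S(add(add(Z, Z), mul(Z, SSZ))))
  step 5: S(S(add(Z, mul(Z, SSZ))))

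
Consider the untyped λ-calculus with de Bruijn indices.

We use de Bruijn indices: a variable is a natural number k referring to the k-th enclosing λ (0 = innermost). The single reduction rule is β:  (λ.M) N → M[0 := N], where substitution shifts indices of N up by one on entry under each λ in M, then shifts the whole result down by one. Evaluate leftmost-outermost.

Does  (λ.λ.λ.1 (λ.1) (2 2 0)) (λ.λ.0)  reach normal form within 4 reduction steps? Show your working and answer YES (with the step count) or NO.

Answer: YES — reaches normal form λ.λ.1 (λ.1) 0 in 3 ≤ 4 steps

Derivation:
  start: (λ.λ.λ.1 (λ.1) (2 2 0)) (λ.λ.0)
  [1] λ.λ.1 (λ.1) ((λ.λ.0) (λ.λ.0) 0)
  [2] λ.λ.1 (λ.1) ((λ.0) 0)
  [3] λ.λ.1 (λ.1) 0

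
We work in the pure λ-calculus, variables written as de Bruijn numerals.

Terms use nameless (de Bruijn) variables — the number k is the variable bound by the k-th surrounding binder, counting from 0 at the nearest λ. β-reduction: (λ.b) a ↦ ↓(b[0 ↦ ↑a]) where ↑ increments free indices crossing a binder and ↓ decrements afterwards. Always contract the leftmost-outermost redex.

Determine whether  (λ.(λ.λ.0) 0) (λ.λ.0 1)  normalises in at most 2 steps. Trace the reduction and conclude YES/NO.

  start: (λ.(λ.λ.0) 0) (λ.λ.0 1)
  [1] (λ.λ.0) (λ.λ.0 1)
  [2] λ.0

Answer: YES — reaches normal form λ.0 in 2 ≤ 2 steps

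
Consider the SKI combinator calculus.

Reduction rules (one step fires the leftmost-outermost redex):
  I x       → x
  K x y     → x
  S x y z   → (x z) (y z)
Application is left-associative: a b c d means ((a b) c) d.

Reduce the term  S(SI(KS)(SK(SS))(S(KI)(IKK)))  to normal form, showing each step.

Answer: normal form = S(S(S(KI)(KK)))  (in 6 steps)

Working:
  start: S(SI(KS)(SK(SS))(S(KI)(IKK)))
  [1] S(I(SK(SS))(KS(SK(SS)))(S(KI)(IKK)))
  [2] S(SK(SS)(KS(SK(SS)))(S(KI)(IKK)))
  [3] S(K(KS(SK(SS)))(SS(KS(SK(SS))))(S(KI)(IKK)))
  [4] S(KS(SK(SS))(S(KI)(IKK)))
  [5] S(S(S(KI)(IKK)))
  [6] S(S(S(KI)(KK)))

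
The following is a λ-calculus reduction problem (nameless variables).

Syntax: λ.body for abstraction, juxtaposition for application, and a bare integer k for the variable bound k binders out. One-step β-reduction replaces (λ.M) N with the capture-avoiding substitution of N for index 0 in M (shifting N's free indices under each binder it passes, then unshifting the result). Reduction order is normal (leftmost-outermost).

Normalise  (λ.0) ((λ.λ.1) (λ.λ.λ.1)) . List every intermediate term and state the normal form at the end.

Answer: normal form = λ.λ.λ.λ.1  (in 2 steps)

Derivation:
  start: (λ.0) ((λ.λ.1) (λ.λ.λ.1))
  [1] (λ.λ.1) (λ.λ.λ.1)
  [2] λ.λ.λ.λ.1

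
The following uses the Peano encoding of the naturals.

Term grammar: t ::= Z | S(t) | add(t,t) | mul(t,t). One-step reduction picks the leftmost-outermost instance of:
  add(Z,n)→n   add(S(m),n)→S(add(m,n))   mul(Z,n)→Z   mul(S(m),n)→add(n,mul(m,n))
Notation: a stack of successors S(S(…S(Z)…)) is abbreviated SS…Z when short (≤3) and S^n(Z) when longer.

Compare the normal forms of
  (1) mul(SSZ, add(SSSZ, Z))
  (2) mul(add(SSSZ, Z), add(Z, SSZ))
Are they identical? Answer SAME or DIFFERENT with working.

Term A:
  start: mul(SSZ, add(SSSZ, Z))
  [1] add(add(SSSZ, Z), mul(SZ, add(SSSZ, Z)))
  [2] add(S(add(SSZ, Z)), mul(SZ, add(SSSZ, Z)))
  [3] S(add(add(SSZ, Z), mul(SZ, add(SSSZ, Z))))
  [4] S(add(S(add(SZ, Z)), mul(SZ, add(SSSZ, Z))))
  [5] S(S(add(add(SZ, Z), mul(SZ, add(SSSZ, Z)))))
  [6] S(S(add(S(add(Z, Z)), mul(SZ, add(SSSZ, Z)))))
  [7] S(S(S(add(add(Z, Z), mul(SZ, add(SSSZ, Z))))))
  [8] S(S(S(add(Z, mul(SZ, add(SSSZ, Z))))))
  [9] S(S(S(mul(SZ, add(SSSZ, Z)))))
  [10] S(S(S(add(add(SSSZ, Z), mul(Z, add(SSSZ, Z))))))
  [11] S(S(S(add(S(add(SSZ, Z)), mul(Z, add(SSSZ, Z))))))
  [12] S(S(S(S(add(add(SSZ, Z), mul(Z, add(SSSZ, Z)))))))
  [13] S(S(S(S(add(S(add(SZ, Z)), mul(Z, add(SSSZ, Z)))))))
  [14] S(S(S(S(S(add(add(SZ, Z), mul(Z, add(SSSZ, Z))))))))
  [15] S(S(S(S(S(add(S(add(Z, Z)), mul(Z, add(SSSZ, Z))))))))
  [16] S(S(S(S(S(S(add(add(Z, Z), mul(Z, add(SSSZ, Z)))))))))
  [17] S(S(S(S(S(S(add(Z, mul(Z, add(SSSZ, Z)))))))))
  [18] S(S(S(S(S(S(mul(Z, add(SSSZ, Z))))))))
  [19] S^6(Z)

Term B:
  start: mul(add(SSSZ, Z), add(Z, SSZ))
  [1] mul(S(add(SSZ, Z)), add(Z, SSZ))
  [2] add(add(Z, SSZ), mul(add(SSZ, Z), add(Z, SSZ)))
  [3] add(SSZ, mul(add(SSZ, Z), add(Z, SSZ)))
  [4] S(add(SZ, mul(add(SSZ, Z), add(Z, SSZ))))
  [5] S(S(add(Z, mul(add(SSZ, Z), add(Z, SSZ)))))
  [6] S(S(mul(add(SSZ, Z), add(Z, SSZ))))
  [7] S(S(mul(S(add(SZ, Z)), add(Z, SSZ))))
  [8] S(S(add(add(Z, SSZ), mul(add(SZ, Z), add(Z, SSZ)))))
  [9] S(S(add(SSZ, mul(add(SZ, Z), add(Z, SSZ)))))
  [10] S(S(S(add(SZ, mul(add(SZ, Z), add(Z, SSZ))))))
  [11] S(S(S(S(add(Z, mul(add(SZ, Z), add(Z, SSZ)))))))
  [12] S(S(S(S(mul(add(SZ, Z), add(Z, SSZ))))))
  [13] S(S(S(S(mul(S(add(Z, Z)), add(Z, SSZ))))))
  [14] S(S(S(S(add(add(Z, SSZ), mul(add(Z, Z), add(Z, SSZ)))))))
  [15] S(S(S(S(add(SSZ, mul(add(Z, Z), add(Z, SSZ)))))))
  [16] S(S(S(S(S(add(SZ, mul(add(Z, Z), add(Z, SSZ))))))))
  [17] S(S(S(S(S(S(add(Z, mul(add(Z, Z), add(Z, SSZ)))))))))
  [18] S(S(S(S(S(S(mul(add(Z, Z), add(Z, SSZ))))))))
  [19] S(S(S(S(S(S(mul(Z, add(Z, SSZ))))))))
  [20] S^6(Z)

Answer: SAME — A ⇓ S^6(Z), B ⇓ S^6(Z)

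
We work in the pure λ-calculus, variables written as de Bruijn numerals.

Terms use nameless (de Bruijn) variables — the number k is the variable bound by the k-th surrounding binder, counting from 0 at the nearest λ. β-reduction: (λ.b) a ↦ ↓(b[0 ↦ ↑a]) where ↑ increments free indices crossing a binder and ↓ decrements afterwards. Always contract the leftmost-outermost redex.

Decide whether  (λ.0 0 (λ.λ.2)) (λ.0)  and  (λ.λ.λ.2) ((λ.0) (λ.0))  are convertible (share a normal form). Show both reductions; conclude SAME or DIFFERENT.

Term A:
  start: (λ.0 0 (λ.λ.2)) (λ.0)
  [1] (λ.0) (λ.0) (λ.λ.λ.0)
  [2] (λ.0) (λ.λ.λ.0)
  [3] λ.λ.λ.0

Term B:
  start: (λ.λ.λ.2) ((λ.0) (λ.0))
  [1] λ.λ.(λ.0) (λ.0)
  [2] λ.λ.λ.0

Answer: SAME — A ⇓ λ.λ.λ.0, B ⇓ λ.λ.λ.0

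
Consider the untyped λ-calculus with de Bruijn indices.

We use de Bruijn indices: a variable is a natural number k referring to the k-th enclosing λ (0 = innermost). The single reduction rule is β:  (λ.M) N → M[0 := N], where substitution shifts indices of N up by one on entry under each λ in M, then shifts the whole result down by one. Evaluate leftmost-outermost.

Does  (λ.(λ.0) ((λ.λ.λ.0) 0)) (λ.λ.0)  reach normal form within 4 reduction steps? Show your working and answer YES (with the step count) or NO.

Answer: YES — reaches normal form λ.λ.0 in 3 ≤ 4 steps

Reduction:
  start: (λ.(λ.0) ((λ.λ.λ.0) 0)) (λ.λ.0)
  →1  (λ.0) ((λ.λ.λ.0) (λ.λ.0))
  →2  (λ.λ.λ.0) (λ.λ.0)
  →3  λ.λ.0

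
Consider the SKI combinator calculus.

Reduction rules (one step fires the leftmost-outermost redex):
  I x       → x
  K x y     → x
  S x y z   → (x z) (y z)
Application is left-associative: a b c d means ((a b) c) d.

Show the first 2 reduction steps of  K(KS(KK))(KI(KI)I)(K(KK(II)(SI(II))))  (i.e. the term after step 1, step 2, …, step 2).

Answer: after 2 steps: S(K(KK(II)(SI(II))))

Derivation:
  start: K(KS(KK))(KI(KI)I)(K(KK(II)(SI(II))))
  →1  KS(KK)(K(KK(II)(SI(II))))
  →2  S(K(KK(II)(SI(II))))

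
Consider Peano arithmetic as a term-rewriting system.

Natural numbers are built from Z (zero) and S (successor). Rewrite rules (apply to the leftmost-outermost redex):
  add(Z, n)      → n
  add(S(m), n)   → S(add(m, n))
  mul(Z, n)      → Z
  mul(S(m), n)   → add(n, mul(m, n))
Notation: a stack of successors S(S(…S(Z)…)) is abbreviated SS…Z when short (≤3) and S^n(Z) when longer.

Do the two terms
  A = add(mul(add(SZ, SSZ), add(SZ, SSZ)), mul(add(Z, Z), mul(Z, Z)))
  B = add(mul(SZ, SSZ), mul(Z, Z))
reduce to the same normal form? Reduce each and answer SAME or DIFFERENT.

Answer: DIFFERENT — A ⇓ S^9(Z), B ⇓ SSZ

Derivation:
Term A:
  start: add(mul(add(SZ, SSZ), add(SZ, SSZ)), mul(add(Z, Z), mul(Z, Z)))
  →1  add(mul(S(add(Z, SSZ)), add(SZ, SSZ)), mul(add(Z, Z), mul(Z, Z)))
  →2  add(add(add(SZ, SSZ), mul(add(Z, SSZ), add(SZ, SSZ))), mul(add(Z, Z), mul(Z, Z)))
  →3  add(add(S(add(Z, SSZ)), mul(add(Z, SSZ), add(SZ, SSZ))), mul(add(Z, Z), mul(Z, Z)))
  →4  add(S(add(add(Z, SSZ), mul(add(Z, SSZ), add(SZ, SSZ)))), mul(add(Z, Z), mul(Z, Z)))
  →5  S(add(add(add(Z, SSZ), mul(add(Z, SSZ), add(SZ, SSZ))), mul(add(Z, Z), mul(Z, Z))))
  →6  S(add(add(SSZ, mul(add(Z, SSZ), add(SZ, SSZ))), mul(add(Z, Z), mul(Z, Z))))
  →7  S(add(S(add(SZ, mul(add(Z, SSZ), add(SZ, SSZ)))), mul(add(Z, Z), mul(Z, Z))))
  →8  S(S(add(add(SZ, mul(add(Z, SSZ), add(SZ, SSZ))), mul(add(Z, Z), mul(Z, Z)))))
  →9  S(S(add(S(add(Z, mul(add(Z, SSZ), add(SZ, SSZ)))), mul(add(Z, Z), mul(Z, Z)))))
  →10  S(S(S(add(add(Z, mul(add(Z, SSZ), add(SZ, SSZ))), mul(add(Z, Z), mul(Z, Z))))))
  →11  S(S(S(add(mul(add(Z, SSZ), add(SZ, SSZ)), mul(add(Z, Z), mul(Z, Z))))))
  →12  S(S(S(add(mul(SSZ, add(SZ, SSZ)), mul(add(Z, Z), mul(Z, Z))))))
  →13  S(S(S(add(add(add(SZ, SSZ), mul(SZ, add(SZ, SSZ))), mul(add(Z, Z), mul(Z, Z))))))
  →14  S(S(S(add(add(S(add(Z, SSZ)), mul(SZ, add(SZ, SSZ))), mul(add(Z, Z), mul(Z, Z))))))
  →15  S(S(S(add(S(add(add(Z, SSZ), mul(SZ, add(SZ, SSZ)))), mul(add(Z, Z), mul(Z, Z))))))
  →16  S(S(S(S(add(add(add(Z, SSZ), mul(SZ, add(SZ, SSZ))), mul(add(Z, Z), mul(Z, Z)))))))
  →17  S(S(S(S(add(add(SSZ, mul(SZ, add(SZ, SSZ))), mul(add(Z, Z), mul(Z, Z)))))))
  →18  S(S(S(S(add(S(add(SZ, mul(SZ, add(SZ, SSZ)))), mul(add(Z, Z), mul(Z, Z)))))))
  →19  S(S(S(S(S(add(add(SZ, mul(SZ, add(SZ, SSZ))), mul(add(Z, Z), mul(Z, Z))))))))
  →20  S(S(S(S(S(add(S(add(Z, mul(SZ, add(SZ, SSZ)))), mul(add(Z, Z), mul(Z, Z))))))))
  →21  S(S(S(S(S(S(add(add(Z, mul(SZ, add(SZ, SSZ))), mul(add(Z, Z), mul(Z, Z)))))))))
  →22  S(S(S(S(S(S(add(mul(SZ, add(SZ, SSZ)), mul(add(Z, Z), mul(Z, Z)))))))))
  →23  S(S(S(S(S(S(add(add(add(SZ, SSZ), mul(Z, add(SZ, SSZ))), mul(add(Z, Z), mul(Z, Z)))))))))
  →24  S(S(S(S(S(S(add(add(S(add(Z, SSZ)), mul(Z, add(SZ, SSZ))), mul(add(Z, Z), mul(Z, Z)))))))))
  →25  S(S(S(S(S(S(add(S(add(add(Z, SSZ), mul(Z, add(SZ, SSZ)))), mul(add(Z, Z), mul(Z, Z)))))))))
  →26  S(S(S(S(S(S(S(add(add(add(Z, SSZ), mul(Z, add(SZ, SSZ))), mul(add(Z, Z), mul(Z, Z))))))))))
  →27  S(S(S(S(S(S(S(add(add(SSZ, mul(Z, add(SZ, SSZ))), mul(add(Z, Z), mul(Z, Z))))))))))
  →28  S(S(S(S(S(S(S(add(S(add(SZ, mul(Z, add(SZ, SSZ)))), mul(add(Z, Z), mul(Z, Z))))))))))
  →29  S(S(S(S(S(S(S(S(add(add(SZ, mul(Z, add(SZ, SSZ))), mul(add(Z, Z), mul(Z, Z)))))))))))
  →30  S(S(S(S(S(S(S(S(add(S(add(Z, mul(Z, add(SZ, SSZ)))), mul(add(Z, Z), mul(Z, Z)))))))))))
  →31  S(S(S(S(S(S(S(S(S(add(add(Z, mul(Z, add(SZ, SSZ))), mul(add(Z, Z), mul(Z, Z))))))))))))
  →32  S(S(S(S(S(S(S(S(S(add(mul(Z, add(SZ, SSZ)), mul(add(Z, Z), mul(Z, Z))))))))))))
  →33  S(S(S(S(S(S(S(S(S(add(Z, mul(add(Z, Z), mul(Z, Z))))))))))))
  →34  S(S(S(S(S(S(S(S(S(mul(add(Z, Z), mul(Z, Z)))))))))))
  →35  S(S(S(S(S(S(S(S(S(mul(Z, mul(Z, Z)))))))))))
  →36  S^9(Z)

Term B:
  start: add(mul(SZ, SSZ), mul(Z, Z))
  →1  add(add(SSZ, mul(Z, SSZ)), mul(Z, Z))
  →2  add(S(add(SZ, mul(Z, SSZ))), mul(Z, Z))
  →3  S(add(add(SZ, mul(Z, SSZ)), mul(Z, Z)))
  →4  S(add(S(add(Z, mul(Z, SSZ))), mul(Z, Z)))
  →5  S(S(add(add(Z, mul(Z, SSZ)), mul(Z, Z))))
  →6  S(S(add(mul(Z, SSZ), mul(Z, Z))))
  →7  S(S(add(Z, mul(Z, Z))))
  →8  S(S(mul(Z, Z)))
  →9  SSZ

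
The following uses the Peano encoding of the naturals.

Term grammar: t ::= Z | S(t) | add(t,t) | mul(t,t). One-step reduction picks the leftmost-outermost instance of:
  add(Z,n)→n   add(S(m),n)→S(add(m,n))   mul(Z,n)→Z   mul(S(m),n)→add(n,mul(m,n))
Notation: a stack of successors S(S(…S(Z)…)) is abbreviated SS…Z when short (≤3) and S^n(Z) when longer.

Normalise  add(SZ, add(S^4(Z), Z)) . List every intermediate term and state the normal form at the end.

Answer: normal form = S^5(Z)  (in 7 steps)

Working:
  start: add(SZ, add(S^4(Z), Z))
  →1  S(add(Z, add(S^4(Z), Z)))
  →2  S(add(S^4(Z), Z))
  →3  S(S(add(SSSZ, Z)))
  →4  S(S(S(add(SSZ, Z))))
  →5  S(S(S(S(add(SZ, Z)))))
  →6  S(S(S(S(S(add(Z, Z))))))
  →7  S^5(Z)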